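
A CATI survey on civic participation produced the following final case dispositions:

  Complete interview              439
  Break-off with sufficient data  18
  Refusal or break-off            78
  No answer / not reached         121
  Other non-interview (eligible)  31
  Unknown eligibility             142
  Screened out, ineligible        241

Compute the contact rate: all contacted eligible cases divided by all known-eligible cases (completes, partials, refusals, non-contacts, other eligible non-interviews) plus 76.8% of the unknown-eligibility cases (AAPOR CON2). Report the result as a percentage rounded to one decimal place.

Numerator: 439 + 18 + 78 + 31 = 566
Determined eligible: 439 + 18 + 78 + 121 + 31 = 687
e × U: 0.7680 × 142 = 109.06
Base: 687 + 109.06 = 796.06
CON2 = 566 / 796.06 = 0.7110

71.1%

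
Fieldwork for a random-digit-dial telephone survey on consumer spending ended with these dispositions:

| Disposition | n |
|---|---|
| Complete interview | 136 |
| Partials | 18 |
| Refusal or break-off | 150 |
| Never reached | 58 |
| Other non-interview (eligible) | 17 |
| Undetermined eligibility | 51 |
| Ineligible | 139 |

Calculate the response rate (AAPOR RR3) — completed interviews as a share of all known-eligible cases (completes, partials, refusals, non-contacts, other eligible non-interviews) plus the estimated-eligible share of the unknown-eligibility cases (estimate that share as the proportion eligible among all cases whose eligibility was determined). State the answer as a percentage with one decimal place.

Top → 136
Known eligible → 136 + 18 + 150 + 58 + 17 = 379
e = 379 / (379 + 139) = 379 / 518 = 0.7317
e × U → 0.7317 × 51 = 37.32
Denominator → 379 + 37.32 = 416.32
RR3 = 136 / 416.32 = 0.3267

32.7%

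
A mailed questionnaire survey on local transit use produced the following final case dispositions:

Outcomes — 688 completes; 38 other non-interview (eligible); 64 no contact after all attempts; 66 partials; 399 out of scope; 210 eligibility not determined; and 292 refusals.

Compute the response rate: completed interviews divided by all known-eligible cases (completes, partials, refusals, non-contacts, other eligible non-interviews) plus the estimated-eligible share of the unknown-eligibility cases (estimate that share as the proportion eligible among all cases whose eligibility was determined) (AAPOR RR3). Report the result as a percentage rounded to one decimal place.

Numerator → 688
Eligible (known) → 688 + 66 + 292 + 64 + 38 = 1148
e = 1148 / (1148 + 399) = 1148 / 1547 = 0.7421
e × U → 0.7421 × 210 = 155.84
Denominator → 1148 + 155.84 = 1303.84
RR3 = 688 / 1303.84 = 0.5277

52.8%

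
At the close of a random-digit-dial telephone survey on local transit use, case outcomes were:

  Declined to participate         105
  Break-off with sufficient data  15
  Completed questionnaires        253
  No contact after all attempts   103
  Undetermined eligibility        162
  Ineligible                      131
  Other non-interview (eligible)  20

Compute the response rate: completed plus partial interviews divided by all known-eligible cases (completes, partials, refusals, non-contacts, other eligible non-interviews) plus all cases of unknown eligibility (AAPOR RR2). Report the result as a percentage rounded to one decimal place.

40.7%

Numerator: 253 + 15 = 268
Denominator: 253 + 15 + 105 + 103 + 20 + 162 = 658
RR2 = 268 / 658 = 0.4073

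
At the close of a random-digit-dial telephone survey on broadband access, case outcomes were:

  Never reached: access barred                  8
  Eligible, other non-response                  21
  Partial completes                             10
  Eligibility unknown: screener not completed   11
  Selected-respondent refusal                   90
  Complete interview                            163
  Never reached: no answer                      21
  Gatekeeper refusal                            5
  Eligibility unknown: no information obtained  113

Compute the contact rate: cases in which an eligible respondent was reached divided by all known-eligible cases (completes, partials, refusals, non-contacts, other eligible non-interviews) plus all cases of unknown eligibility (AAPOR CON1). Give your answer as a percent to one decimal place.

65.4%

Refusal or break-off = 5 + 90 = 95
Non-contacts = 21 + 8 = 29
Undetermined eligibility = 11 + 113 = 124
Num: 163 + 10 + 95 + 21 = 289
Base: 163 + 10 + 95 + 29 + 21 + 124 = 442
CON1 = 289 / 442 = 0.6538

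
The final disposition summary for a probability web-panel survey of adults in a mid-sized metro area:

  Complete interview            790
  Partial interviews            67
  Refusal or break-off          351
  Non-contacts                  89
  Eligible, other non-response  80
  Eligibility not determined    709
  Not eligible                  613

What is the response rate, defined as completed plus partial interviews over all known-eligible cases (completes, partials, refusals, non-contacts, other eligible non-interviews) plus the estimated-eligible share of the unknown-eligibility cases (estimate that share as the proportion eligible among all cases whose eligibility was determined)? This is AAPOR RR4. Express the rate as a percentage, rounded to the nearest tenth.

45.9%

Num: 790 + 67 = 857
Known eligible: 790 + 67 + 351 + 89 + 80 = 1377
e = 1377 / (1377 + 613) = 1377 / 1990 = 0.6920
Eligible share of unknowns: 0.6920 × 709 = 490.63
Denom: 1377 + 490.63 = 1867.63
RR4 = 857 / 1867.63 = 0.4589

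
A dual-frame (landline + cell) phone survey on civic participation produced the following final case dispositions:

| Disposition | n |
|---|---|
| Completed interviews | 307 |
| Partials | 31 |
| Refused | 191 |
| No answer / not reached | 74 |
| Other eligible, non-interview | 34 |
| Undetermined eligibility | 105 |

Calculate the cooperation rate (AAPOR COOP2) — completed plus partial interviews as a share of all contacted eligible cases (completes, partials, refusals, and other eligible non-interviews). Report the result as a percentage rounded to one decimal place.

Num → 307 + 31 = 338
Base → 307 + 31 + 191 + 34 = 563
COOP2 = 338 / 563 = 0.6004

60.0%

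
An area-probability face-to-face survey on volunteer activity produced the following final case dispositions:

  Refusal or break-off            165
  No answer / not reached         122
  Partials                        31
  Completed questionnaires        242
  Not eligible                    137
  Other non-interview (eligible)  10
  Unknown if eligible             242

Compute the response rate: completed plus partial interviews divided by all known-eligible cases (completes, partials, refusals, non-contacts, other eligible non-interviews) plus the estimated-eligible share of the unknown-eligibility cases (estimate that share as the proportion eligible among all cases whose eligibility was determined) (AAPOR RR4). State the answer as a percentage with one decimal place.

Top = 242 + 31 = 273
Known eligible = 242 + 31 + 165 + 122 + 10 = 570
e = 570 / (570 + 137) = 570 / 707 = 0.8062
e × U = 0.8062 × 242 = 195.10
Denom = 570 + 195.10 = 765.10
RR4 = 273 / 765.10 = 0.3568

35.7%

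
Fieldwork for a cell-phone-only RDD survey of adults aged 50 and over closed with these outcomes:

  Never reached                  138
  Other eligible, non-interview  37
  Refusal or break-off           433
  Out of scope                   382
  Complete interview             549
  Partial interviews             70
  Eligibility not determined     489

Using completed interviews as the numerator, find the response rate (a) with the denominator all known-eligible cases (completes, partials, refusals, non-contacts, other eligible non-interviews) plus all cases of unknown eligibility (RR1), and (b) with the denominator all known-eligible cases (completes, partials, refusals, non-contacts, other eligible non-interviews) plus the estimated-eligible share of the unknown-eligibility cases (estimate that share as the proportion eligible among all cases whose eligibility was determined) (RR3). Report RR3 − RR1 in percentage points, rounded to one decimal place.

Num: 549
Denom: 549 + 70 + 433 + 138 + 37 + 489 = 1716
RR1 = 549 / 1716 = 0.3199
Known eligible: 549 + 70 + 433 + 138 + 37 = 1227
e = 1227 / (1227 + 382) = 1227 / 1609 = 0.7626
e × U: 0.7626 × 489 = 372.91
Denom: 1227 + 372.91 = 1599.91
RR3 = 549 / 1599.91 = 0.3431
Difference = 34.31 − 31.99 = 2.32 percentage points

2.3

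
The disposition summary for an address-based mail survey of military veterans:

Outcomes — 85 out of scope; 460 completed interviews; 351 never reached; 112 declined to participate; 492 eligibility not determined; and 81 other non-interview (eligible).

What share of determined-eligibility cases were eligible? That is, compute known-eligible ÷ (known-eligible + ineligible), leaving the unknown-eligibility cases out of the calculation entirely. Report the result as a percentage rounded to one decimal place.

Determined eligible: 460 + 112 + 351 + 81 = 1004
e = 1004 / (1004 + 85) = 1004 / 1089 = 0.9219

92.2%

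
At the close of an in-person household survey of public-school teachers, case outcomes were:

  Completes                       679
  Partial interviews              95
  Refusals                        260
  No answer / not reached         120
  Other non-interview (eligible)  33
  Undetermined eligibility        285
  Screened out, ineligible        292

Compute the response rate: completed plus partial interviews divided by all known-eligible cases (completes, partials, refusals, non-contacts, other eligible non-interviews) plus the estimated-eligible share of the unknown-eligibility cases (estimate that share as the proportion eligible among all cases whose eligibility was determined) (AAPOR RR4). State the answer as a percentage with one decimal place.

54.7%

Num → 679 + 95 = 774
Determined eligible → 679 + 95 + 260 + 120 + 33 = 1187
e = 1187 / (1187 + 292) = 1187 / 1479 = 0.8026
Estimated eligible among unknowns → 0.8026 × 285 = 228.74
Denominator → 1187 + 228.74 = 1415.74
RR4 = 774 / 1415.74 = 0.5467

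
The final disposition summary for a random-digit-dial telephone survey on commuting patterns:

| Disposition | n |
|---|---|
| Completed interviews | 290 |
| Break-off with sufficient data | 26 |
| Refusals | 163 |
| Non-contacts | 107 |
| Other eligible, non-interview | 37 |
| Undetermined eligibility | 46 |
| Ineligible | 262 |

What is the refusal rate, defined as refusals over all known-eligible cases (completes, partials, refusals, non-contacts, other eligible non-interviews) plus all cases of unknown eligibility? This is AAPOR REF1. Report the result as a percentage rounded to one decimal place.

Numerator: 163
Denom: 290 + 26 + 163 + 107 + 37 + 46 = 669
REF1 = 163 / 669 = 0.2436

24.4%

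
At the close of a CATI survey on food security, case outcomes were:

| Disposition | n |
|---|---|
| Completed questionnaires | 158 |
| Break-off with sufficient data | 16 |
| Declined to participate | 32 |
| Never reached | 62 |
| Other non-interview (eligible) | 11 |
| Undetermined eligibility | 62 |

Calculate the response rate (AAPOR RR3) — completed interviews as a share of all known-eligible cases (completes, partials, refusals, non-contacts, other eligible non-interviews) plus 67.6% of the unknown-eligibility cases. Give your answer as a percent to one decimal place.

Numerator: 158
Determined eligible: 158 + 16 + 32 + 62 + 11 = 279
Eligible share of unknowns: 0.6760 × 62 = 41.91
Denom: 279 + 41.91 = 320.91
RR3 = 158 / 320.91 = 0.4923

49.2%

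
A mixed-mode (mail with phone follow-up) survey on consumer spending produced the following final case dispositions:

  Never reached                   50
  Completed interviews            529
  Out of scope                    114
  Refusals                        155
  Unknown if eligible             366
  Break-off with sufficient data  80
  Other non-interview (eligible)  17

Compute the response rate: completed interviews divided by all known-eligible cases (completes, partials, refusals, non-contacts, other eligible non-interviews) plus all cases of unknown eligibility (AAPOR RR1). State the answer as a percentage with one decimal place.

44.2%

Top → 529
Denominator → 529 + 80 + 155 + 50 + 17 + 366 = 1197
RR1 = 529 / 1197 = 0.4419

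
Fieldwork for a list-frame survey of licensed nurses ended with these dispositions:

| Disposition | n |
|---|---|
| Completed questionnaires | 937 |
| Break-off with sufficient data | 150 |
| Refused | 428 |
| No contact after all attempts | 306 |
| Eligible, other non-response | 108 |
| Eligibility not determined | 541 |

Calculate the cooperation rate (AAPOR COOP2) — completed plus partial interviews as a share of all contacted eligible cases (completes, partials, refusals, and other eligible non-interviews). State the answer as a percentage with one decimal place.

Numerator: 937 + 150 = 1087
Denominator: 937 + 150 + 428 + 108 = 1623
COOP2 = 1087 / 1623 = 0.6697

67.0%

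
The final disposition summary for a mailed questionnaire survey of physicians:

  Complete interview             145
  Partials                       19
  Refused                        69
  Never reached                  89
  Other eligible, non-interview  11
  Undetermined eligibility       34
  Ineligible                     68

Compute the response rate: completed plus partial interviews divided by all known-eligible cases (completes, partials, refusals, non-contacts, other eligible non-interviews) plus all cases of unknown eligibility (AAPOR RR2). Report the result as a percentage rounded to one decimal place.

Top: 145 + 19 = 164
Denom: 145 + 19 + 69 + 89 + 11 + 34 = 367
RR2 = 164 / 367 = 0.4469

44.7%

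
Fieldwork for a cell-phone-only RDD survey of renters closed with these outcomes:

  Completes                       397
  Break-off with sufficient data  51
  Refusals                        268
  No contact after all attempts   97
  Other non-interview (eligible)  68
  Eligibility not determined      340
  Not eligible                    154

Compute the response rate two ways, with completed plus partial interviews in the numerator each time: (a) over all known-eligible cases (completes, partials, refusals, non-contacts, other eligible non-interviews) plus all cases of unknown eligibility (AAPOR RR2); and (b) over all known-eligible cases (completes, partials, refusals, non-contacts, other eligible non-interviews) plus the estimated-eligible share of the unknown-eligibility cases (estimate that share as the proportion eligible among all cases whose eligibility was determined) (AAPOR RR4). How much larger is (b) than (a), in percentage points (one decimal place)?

1.6

Numerator → 397 + 51 = 448
Denominator → 397 + 51 + 268 + 97 + 68 + 340 = 1221
RR2 = 448 / 1221 = 0.3669
Known eligible → 397 + 51 + 268 + 97 + 68 = 881
e = 881 / (881 + 154) = 881 / 1035 = 0.8512
e × U → 0.8512 × 340 = 289.41
Denominator → 881 + 289.41 = 1170.41
RR4 = 448 / 1170.41 = 0.3828
Difference = 38.28 − 36.69 = 1.59 percentage points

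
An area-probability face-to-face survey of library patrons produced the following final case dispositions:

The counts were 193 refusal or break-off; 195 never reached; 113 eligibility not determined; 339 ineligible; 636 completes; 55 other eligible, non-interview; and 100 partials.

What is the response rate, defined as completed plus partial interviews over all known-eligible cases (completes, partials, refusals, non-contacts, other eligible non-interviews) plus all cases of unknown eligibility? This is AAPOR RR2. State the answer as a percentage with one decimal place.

57.0%

Top: 636 + 100 = 736
Denom: 636 + 100 + 193 + 195 + 55 + 113 = 1292
RR2 = 736 / 1292 = 0.5697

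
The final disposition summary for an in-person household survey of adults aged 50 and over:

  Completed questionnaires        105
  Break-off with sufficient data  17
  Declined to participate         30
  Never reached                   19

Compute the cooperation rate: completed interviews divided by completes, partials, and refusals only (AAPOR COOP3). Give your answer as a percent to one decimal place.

69.1%

Top = 105
Base = 105 + 17 + 30 = 152
COOP3 = 105 / 152 = 0.6908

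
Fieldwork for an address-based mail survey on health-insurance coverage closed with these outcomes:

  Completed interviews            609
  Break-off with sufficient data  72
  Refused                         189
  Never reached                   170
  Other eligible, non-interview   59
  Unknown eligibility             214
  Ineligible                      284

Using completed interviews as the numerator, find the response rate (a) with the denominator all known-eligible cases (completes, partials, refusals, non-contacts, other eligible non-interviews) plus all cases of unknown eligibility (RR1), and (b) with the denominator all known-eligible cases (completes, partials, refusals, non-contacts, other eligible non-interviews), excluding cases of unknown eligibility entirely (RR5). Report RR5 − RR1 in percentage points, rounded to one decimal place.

9.0

Num → 609
Denom → 609 + 72 + 189 + 170 + 59 + 214 = 1313
RR1 = 609 / 1313 = 0.4638
Denom → 609 + 72 + 189 + 170 + 59 = 1099
RR5 = 609 / 1099 = 0.5541
Difference = 55.41 − 46.38 = 9.03 percentage points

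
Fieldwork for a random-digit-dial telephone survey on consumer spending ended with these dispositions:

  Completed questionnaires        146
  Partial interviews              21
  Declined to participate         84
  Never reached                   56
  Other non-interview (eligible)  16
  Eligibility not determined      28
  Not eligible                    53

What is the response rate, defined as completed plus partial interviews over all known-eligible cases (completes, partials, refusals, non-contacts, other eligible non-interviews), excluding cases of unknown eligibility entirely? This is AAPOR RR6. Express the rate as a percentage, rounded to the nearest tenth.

Top: 146 + 21 = 167
Denom: 146 + 21 + 84 + 56 + 16 = 323
RR6 = 167 / 323 = 0.5170

51.7%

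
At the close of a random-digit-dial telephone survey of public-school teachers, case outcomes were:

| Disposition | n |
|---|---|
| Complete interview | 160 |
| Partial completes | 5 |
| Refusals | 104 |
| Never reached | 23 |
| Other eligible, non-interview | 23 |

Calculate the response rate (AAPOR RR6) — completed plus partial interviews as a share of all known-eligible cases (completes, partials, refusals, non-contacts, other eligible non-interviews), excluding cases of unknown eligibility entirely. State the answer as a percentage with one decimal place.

Top: 160 + 5 = 165
Denom: 160 + 5 + 104 + 23 + 23 = 315
RR6 = 165 / 315 = 0.5238

52.4%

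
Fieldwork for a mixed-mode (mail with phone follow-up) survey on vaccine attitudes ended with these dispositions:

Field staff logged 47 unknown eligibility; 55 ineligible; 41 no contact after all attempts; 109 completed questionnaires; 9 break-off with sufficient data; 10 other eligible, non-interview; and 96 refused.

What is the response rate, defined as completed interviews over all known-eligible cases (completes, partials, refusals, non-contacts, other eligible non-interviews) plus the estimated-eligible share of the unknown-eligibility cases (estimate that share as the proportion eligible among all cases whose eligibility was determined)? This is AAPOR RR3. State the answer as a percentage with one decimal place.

Numerator → 109
Known eligible → 109 + 9 + 96 + 41 + 10 = 265
e = 265 / (265 + 55) = 265 / 320 = 0.8281
Eligible share of unknowns → 0.8281 × 47 = 38.92
Base → 265 + 38.92 = 303.92
RR3 = 109 / 303.92 = 0.3586

35.9%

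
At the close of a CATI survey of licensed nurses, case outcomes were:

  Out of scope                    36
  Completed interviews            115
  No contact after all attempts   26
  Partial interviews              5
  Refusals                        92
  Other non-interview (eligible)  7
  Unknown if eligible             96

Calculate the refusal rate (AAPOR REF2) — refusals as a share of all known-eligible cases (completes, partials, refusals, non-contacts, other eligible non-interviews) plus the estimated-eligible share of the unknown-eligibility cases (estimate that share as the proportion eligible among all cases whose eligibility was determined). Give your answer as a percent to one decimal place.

Top → 92
Eligible (known) → 115 + 5 + 92 + 26 + 7 = 245
e = 245 / (245 + 36) = 245 / 281 = 0.8719
Estimated eligible among unknowns → 0.8719 × 96 = 83.70
Base → 245 + 83.70 = 328.70
REF2 = 92 / 328.70 = 0.2799

28.0%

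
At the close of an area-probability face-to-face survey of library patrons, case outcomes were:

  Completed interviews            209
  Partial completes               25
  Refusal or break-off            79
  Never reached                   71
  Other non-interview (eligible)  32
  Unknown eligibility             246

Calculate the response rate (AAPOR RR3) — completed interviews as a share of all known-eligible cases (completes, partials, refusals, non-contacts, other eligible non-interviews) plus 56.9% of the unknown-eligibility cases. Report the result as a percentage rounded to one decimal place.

Numerator: 209
Eligible (known): 209 + 25 + 79 + 71 + 32 = 416
Estimated eligible among unknowns: 0.5690 × 246 = 139.97
Base: 416 + 139.97 = 555.97
RR3 = 209 / 555.97 = 0.3759

37.6%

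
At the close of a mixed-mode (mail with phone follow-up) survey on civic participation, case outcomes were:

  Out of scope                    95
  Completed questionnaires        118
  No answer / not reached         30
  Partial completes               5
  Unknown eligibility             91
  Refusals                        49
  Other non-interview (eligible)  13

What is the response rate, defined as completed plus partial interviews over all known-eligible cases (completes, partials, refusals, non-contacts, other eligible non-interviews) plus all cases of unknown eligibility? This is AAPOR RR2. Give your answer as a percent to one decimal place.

Top = 118 + 5 = 123
Denom = 118 + 5 + 49 + 30 + 13 + 91 = 306
RR2 = 123 / 306 = 0.4020

40.2%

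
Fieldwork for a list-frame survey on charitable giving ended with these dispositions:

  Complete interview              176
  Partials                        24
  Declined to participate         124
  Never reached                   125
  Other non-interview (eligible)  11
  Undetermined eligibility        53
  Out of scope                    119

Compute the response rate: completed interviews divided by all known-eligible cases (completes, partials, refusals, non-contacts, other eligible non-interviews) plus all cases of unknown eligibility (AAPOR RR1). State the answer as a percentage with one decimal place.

Num: 176
Base: 176 + 24 + 124 + 125 + 11 + 53 = 513
RR1 = 176 / 513 = 0.3431

34.3%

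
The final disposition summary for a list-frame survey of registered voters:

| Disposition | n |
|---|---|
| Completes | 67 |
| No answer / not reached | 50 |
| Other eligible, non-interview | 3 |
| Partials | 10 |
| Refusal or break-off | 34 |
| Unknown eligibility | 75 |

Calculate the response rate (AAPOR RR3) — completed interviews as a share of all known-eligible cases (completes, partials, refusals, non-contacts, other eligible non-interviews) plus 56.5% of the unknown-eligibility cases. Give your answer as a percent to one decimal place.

32.5%

Num = 67
Determined eligible = 67 + 10 + 34 + 50 + 3 = 164
Eligible share of unknowns = 0.5650 × 75 = 42.37
Denominator = 164 + 42.37 = 206.37
RR3 = 67 / 206.37 = 0.3247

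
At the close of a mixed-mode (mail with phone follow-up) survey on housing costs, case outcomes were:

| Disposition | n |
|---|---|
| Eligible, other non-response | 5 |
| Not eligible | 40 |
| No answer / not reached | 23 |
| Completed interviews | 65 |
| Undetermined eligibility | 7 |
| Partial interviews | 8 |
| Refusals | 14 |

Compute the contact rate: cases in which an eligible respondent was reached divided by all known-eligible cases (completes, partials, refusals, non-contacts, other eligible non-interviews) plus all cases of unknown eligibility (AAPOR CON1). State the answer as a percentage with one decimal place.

Num → 65 + 8 + 14 + 5 = 92
Denom → 65 + 8 + 14 + 23 + 5 + 7 = 122
CON1 = 92 / 122 = 0.7541

75.4%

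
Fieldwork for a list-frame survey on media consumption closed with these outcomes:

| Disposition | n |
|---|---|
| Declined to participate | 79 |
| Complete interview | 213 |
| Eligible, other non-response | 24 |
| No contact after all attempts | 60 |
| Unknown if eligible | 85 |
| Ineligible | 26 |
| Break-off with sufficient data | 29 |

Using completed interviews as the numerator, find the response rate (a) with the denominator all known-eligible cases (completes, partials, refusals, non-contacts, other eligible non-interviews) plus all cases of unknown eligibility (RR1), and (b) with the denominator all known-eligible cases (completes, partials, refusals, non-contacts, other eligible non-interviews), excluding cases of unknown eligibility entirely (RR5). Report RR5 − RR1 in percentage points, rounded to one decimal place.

9.1

Numerator = 213
Denom = 213 + 29 + 79 + 60 + 24 + 85 = 490
RR1 = 213 / 490 = 0.4347
Denom = 213 + 29 + 79 + 60 + 24 = 405
RR5 = 213 / 405 = 0.5259
Difference = 52.59 − 43.47 = 9.12 percentage points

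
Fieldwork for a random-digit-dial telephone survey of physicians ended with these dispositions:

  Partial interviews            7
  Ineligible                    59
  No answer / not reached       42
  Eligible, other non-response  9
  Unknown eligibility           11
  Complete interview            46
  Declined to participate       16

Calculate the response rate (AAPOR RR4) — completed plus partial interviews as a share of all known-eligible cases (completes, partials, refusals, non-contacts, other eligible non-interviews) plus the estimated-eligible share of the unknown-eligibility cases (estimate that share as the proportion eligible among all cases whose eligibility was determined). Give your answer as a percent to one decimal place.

Top → 46 + 7 = 53
Eligible (known) → 46 + 7 + 16 + 42 + 9 = 120
e = 120 / (120 + 59) = 120 / 179 = 0.6704
Eligible share of unknowns → 0.6704 × 11 = 7.37
Denominator → 120 + 7.37 = 127.37
RR4 = 53 / 127.37 = 0.4161

41.6%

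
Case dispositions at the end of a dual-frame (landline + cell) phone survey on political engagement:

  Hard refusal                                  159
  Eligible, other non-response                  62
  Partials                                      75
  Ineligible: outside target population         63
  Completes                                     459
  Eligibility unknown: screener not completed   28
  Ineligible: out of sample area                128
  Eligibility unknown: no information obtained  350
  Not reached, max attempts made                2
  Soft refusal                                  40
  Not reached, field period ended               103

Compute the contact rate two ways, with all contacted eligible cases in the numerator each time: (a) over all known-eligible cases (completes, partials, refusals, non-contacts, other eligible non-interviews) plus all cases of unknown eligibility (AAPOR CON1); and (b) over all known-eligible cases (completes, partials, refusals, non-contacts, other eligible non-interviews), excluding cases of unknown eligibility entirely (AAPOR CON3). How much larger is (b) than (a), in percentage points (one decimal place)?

26.1

Refusal or break-off = 159 + 40 = 199
No contact after all attempts = 103 + 2 = 105
Unknown if eligible = 28 + 350 = 378
Ineligible = 63 + 128 = 191
Top: 459 + 75 + 199 + 62 = 795
Denominator: 459 + 75 + 199 + 105 + 62 + 378 = 1278
CON1 = 795 / 1278 = 0.6221
Denominator: 459 + 75 + 199 + 105 + 62 = 900
CON3 = 795 / 900 = 0.8833
Difference = 88.33 − 62.21 = 26.12 percentage points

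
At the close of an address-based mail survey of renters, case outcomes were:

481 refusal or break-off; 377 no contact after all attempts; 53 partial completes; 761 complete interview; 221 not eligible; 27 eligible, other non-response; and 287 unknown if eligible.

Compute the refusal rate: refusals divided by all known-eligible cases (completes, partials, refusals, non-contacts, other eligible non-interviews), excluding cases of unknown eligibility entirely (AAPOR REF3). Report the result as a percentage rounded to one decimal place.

Numerator: 481
Base: 761 + 53 + 481 + 377 + 27 = 1699
REF3 = 481 / 1699 = 0.2831

28.3%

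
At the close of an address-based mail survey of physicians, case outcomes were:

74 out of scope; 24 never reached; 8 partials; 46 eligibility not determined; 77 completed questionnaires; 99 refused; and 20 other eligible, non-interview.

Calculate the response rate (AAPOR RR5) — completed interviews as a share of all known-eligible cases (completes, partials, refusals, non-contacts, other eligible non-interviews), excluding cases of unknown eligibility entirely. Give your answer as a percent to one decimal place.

Top = 77
Base = 77 + 8 + 99 + 24 + 20 = 228
RR5 = 77 / 228 = 0.3377

33.8%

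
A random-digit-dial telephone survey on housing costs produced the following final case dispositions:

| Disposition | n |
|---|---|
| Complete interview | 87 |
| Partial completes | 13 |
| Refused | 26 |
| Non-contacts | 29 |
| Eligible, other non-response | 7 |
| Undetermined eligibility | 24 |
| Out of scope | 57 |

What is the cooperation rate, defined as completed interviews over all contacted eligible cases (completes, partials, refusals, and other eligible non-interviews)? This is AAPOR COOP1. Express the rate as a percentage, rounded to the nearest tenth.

65.4%

Num → 87
Denominator → 87 + 13 + 26 + 7 = 133
COOP1 = 87 / 133 = 0.6541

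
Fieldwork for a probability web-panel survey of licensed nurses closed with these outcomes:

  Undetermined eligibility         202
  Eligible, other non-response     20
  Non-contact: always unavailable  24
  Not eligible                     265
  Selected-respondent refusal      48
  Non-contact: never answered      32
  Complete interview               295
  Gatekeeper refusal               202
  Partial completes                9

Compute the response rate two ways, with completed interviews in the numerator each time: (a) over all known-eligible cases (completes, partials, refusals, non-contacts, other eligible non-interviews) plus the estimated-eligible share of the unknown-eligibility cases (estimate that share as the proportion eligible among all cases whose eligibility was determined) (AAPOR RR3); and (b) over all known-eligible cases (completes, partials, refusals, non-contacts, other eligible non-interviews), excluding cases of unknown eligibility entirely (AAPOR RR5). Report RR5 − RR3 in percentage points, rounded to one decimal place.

Declined to participate = 202 + 48 = 250
No answer / not reached = 32 + 24 = 56
Numerator: 295
Determined eligible: 295 + 9 + 250 + 56 + 20 = 630
e = 630 / (630 + 265) = 630 / 895 = 0.7039
e × U: 0.7039 × 202 = 142.19
Base: 630 + 142.19 = 772.19
RR3 = 295 / 772.19 = 0.3820
Base: 295 + 9 + 250 + 56 + 20 = 630
RR5 = 295 / 630 = 0.4683
Difference = 46.83 − 38.20 = 8.63 percentage points

8.6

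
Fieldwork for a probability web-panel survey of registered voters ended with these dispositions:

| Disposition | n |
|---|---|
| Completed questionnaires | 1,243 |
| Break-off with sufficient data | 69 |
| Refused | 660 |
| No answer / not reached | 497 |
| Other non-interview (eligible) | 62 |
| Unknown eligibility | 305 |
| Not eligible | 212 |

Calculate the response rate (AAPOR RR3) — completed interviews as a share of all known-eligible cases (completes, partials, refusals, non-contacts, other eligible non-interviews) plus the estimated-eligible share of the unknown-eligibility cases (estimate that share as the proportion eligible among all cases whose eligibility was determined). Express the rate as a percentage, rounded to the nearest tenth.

Num: 1243
Determined eligible: 1243 + 69 + 660 + 497 + 62 = 2531
e = 2531 / (2531 + 212) = 2531 / 2743 = 0.9227
e × U: 0.9227 × 305 = 281.42
Base: 2531 + 281.42 = 2812.42
RR3 = 1243 / 2812.42 = 0.4420

44.2%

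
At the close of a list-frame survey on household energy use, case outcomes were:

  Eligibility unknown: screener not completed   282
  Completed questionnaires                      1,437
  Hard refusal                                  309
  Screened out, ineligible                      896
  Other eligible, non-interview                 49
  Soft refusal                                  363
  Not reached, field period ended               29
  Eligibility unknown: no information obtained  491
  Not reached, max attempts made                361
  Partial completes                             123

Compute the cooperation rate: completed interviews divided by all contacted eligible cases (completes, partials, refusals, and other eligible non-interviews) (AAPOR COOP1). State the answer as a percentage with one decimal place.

Refusal or break-off = 309 + 363 = 672
No contact after all attempts = 29 + 361 = 390
Unknown if eligible = 282 + 491 = 773
Top → 1437
Base → 1437 + 123 + 672 + 49 = 2281
COOP1 = 1437 / 2281 = 0.6300

63.0%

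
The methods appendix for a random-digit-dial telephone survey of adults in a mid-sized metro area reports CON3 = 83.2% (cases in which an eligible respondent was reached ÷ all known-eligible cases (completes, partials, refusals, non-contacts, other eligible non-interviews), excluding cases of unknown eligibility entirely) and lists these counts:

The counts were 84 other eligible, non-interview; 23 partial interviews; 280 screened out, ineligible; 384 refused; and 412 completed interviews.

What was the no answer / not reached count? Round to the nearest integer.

182

Numerator → 412 + 23 + 384 + 84 = 903
CON3 = 903 / D = 0.832
D = 903 / 0.832 = 1085.3
Other denominator terms total 903
no answer / not reached = 1085.3 − 903 ≈ 182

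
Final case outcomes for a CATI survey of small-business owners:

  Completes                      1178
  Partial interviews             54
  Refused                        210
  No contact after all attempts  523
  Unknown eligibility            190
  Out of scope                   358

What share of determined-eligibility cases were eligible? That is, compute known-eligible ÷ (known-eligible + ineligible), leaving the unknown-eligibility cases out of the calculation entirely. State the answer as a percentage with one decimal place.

Known eligible = 1178 + 54 + 210 + 523 = 1965
e = 1965 / (1965 + 358) = 1965 / 2323 = 0.8459

84.6%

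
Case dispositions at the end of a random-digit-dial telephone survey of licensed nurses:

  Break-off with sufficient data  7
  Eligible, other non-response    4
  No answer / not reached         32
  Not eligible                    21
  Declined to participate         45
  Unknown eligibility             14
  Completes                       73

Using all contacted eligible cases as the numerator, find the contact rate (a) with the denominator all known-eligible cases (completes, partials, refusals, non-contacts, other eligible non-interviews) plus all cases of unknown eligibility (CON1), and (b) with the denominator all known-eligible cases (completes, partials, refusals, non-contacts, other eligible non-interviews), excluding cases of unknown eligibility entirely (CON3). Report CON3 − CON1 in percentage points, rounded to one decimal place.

6.4

Num → 73 + 7 + 45 + 4 = 129
Denominator → 73 + 7 + 45 + 32 + 4 + 14 = 175
CON1 = 129 / 175 = 0.7371
Denominator → 73 + 7 + 45 + 32 + 4 = 161
CON3 = 129 / 161 = 0.8012
Difference = 80.12 − 73.71 = 6.41 percentage points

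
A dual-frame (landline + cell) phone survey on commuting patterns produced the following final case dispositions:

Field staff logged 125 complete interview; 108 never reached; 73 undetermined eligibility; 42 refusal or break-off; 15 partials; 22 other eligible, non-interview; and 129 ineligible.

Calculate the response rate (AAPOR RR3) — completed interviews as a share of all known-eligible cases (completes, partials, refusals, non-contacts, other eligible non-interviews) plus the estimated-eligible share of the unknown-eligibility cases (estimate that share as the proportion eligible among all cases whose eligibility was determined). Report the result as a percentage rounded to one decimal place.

Numerator → 125
Determined eligible → 125 + 15 + 42 + 108 + 22 = 312
e = 312 / (312 + 129) = 312 / 441 = 0.7075
Eligible share of unknowns → 0.7075 × 73 = 51.65
Denominator → 312 + 51.65 = 363.65
RR3 = 125 / 363.65 = 0.3437

34.4%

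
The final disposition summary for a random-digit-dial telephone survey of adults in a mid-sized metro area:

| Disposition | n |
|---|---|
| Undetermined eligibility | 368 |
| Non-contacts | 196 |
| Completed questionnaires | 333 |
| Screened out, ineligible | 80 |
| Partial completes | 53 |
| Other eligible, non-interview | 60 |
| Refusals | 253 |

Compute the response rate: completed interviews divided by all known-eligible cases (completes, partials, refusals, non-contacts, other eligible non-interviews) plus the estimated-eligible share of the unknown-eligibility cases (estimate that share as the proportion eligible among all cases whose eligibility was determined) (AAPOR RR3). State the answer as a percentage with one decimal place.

Num = 333
Determined eligible = 333 + 53 + 253 + 196 + 60 = 895
e = 895 / (895 + 80) = 895 / 975 = 0.9179
Estimated eligible among unknowns = 0.9179 × 368 = 337.79
Base = 895 + 337.79 = 1232.79
RR3 = 333 / 1232.79 = 0.2701

27.0%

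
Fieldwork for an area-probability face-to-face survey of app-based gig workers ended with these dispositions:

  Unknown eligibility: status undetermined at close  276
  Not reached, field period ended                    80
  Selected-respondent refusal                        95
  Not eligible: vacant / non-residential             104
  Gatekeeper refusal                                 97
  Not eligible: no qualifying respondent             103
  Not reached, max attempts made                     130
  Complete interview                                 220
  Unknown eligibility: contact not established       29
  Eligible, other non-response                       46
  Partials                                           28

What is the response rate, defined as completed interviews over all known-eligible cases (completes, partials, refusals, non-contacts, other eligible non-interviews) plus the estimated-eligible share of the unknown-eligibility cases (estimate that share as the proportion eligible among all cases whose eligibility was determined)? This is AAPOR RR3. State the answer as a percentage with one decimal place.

Refusals = 97 + 95 = 192
No contact after all attempts = 80 + 130 = 210
Eligibility not determined = 29 + 276 = 305
Ineligible = 103 + 104 = 207
Numerator → 220
Determined eligible → 220 + 28 + 192 + 210 + 46 = 696
e = 696 / (696 + 207) = 696 / 903 = 0.7708
e × U → 0.7708 × 305 = 235.09
Denom → 696 + 235.09 = 931.09
RR3 = 220 / 931.09 = 0.2363

23.6%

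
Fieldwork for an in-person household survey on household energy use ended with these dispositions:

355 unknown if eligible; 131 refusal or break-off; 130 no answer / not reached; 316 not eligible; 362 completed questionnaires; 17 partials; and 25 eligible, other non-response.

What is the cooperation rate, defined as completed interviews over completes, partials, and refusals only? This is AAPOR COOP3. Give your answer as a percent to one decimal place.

71.0%

Top: 362
Denom: 362 + 17 + 131 = 510
COOP3 = 362 / 510 = 0.7098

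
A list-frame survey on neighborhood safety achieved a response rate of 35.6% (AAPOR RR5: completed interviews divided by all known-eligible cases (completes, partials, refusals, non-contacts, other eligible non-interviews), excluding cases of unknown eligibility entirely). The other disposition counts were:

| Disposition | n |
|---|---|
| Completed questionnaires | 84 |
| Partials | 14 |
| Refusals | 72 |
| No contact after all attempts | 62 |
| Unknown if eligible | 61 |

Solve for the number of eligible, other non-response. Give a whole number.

4

RR5 = 84 / D = 0.356
D = 84 / 0.356 = 236.0
Remaining denominator categories sum to 232
eligible, other non-response = 236.0 − 232 ≈ 4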